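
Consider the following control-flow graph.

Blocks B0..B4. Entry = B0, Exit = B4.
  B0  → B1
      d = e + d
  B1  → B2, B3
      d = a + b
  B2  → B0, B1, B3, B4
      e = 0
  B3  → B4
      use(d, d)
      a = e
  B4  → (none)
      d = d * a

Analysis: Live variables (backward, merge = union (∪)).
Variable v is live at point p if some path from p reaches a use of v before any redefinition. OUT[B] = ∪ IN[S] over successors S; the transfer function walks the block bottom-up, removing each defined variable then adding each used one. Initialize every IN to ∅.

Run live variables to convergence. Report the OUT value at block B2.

Answer: {a, b, d, e}

Trace:
Converged values:
  B0:   IN={a, b, d, e}   OUT={a, b, e}
  B1:   IN={a, b, e}   OUT={a, b, d, e}
  B2:   IN={a, b, d}   OUT={a, b, d, e}
  B3:   IN={d, e}   OUT={a, d}
  B4:   IN={a, d}   OUT={}

Merge at B2: OUT[B2] = IN[B0] ⊔ IN[B1] ⊔ IN[B3] ⊔ IN[B4] = {a, b, d, e}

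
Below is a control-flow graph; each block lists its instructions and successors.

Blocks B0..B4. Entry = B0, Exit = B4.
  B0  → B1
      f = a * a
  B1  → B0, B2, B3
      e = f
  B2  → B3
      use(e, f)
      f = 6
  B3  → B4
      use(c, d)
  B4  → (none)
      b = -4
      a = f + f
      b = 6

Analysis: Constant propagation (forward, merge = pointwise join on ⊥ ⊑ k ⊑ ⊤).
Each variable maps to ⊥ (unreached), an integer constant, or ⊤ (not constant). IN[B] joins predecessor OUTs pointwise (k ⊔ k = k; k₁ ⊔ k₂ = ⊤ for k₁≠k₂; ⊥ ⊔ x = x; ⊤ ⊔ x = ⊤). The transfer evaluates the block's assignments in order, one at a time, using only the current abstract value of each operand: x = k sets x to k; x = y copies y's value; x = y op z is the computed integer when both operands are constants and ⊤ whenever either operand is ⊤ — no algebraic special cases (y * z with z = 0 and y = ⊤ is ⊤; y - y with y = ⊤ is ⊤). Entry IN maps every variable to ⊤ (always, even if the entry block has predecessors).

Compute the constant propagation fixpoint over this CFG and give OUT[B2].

Answer: {a: ⊤, b: ⊤, c: ⊤, d: ⊤, e: ⊤, f: 6}

Working:
Per-block solution:
  B0: | IN=(all ⊤) | OUT=(all ⊤)
  B1: | IN=(all ⊤) | OUT=(all ⊤)
  B2: | IN=(all ⊤) | OUT={f:6; rest ⊤}
  B3: | IN=(all ⊤) | OUT=(all ⊤)
  B4: | IN=(all ⊤) | OUT={b:6; rest ⊤}

Merge at B2: IN[B2] = OUT[B1] = {a: ⊤, b: ⊤, c: ⊤, d: ⊤, e: ⊤, f: ⊤}
Applying B2's transfer function to that IN value gives OUT[B2] (row B2 above).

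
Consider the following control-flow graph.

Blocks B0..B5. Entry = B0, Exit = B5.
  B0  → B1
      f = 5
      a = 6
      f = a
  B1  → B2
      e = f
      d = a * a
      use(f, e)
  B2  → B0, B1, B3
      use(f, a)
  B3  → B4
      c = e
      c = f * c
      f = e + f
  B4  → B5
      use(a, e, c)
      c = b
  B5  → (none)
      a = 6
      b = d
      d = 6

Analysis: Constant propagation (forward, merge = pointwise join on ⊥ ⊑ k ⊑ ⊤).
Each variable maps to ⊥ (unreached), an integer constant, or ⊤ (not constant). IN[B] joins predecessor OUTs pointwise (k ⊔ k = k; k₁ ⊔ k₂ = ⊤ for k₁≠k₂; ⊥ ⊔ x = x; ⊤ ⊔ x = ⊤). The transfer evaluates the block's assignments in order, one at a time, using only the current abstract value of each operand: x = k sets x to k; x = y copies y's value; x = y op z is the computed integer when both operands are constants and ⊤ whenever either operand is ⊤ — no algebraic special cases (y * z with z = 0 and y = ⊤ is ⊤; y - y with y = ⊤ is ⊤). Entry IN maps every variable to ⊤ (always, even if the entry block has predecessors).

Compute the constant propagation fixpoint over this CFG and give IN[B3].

Answer: {a: 6, b: ⊤, c: ⊤, d: 36, e: 6, f: 6}

Derivation:
Converged values:
  B0: | IN=(all ⊤) | OUT={a:6, f:6; rest ⊤}
  B1: | IN={a:6, f:6; rest ⊤} | OUT={a:6, d:36, e:6, f:6; rest ⊤}
  B2: | IN={a:6, d:36, e:6, f:6; rest ⊤} | OUT={a:6, d:36, e:6, f:6; rest ⊤}
  B3: | IN={a:6, d:36, e:6, f:6; rest ⊤} | OUT={a:6, c:36, d:36, e:6, f:12; rest ⊤}
  B4: | IN={a:6, c:36, d:36, e:6, f:12; rest ⊤} | OUT={a:6, d:36, e:6, f:12; rest ⊤}
  B5: | IN={a:6, d:36, e:6, f:12; rest ⊤} | OUT={a:6, b:36, d:6, e:6, f:12; rest ⊤}

Merge at B3: IN[B3] = OUT[B2] = {a: 6, b: ⊤, c: ⊤, d: 36, e: 6, f: 6}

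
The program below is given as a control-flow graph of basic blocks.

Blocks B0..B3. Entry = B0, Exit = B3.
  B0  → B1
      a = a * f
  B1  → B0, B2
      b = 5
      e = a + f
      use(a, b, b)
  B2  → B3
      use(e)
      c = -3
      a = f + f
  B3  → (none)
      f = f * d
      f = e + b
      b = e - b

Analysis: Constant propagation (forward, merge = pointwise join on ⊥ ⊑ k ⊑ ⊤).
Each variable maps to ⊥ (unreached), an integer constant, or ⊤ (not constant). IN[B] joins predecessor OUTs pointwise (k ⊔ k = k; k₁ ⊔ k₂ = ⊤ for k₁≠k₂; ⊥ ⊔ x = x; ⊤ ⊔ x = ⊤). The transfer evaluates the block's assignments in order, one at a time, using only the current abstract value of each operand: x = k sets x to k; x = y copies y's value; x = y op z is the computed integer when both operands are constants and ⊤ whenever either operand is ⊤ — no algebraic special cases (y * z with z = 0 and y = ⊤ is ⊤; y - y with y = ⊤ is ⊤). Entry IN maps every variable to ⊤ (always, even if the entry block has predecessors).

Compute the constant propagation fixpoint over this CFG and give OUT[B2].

Per-block solution:
  B0:  IN=(all ⊤)  OUT=(all ⊤)
  B1:  IN=(all ⊤)  OUT={b:5; rest ⊤}
  B2:  IN={b:5; rest ⊤}  OUT={b:5, c:-3; rest ⊤}
  B3:  IN={b:5, c:-3; rest ⊤}  OUT={c:-3; rest ⊤}

Merge at B2: IN[B2] = OUT[B1] = {a: ⊤, b: 5, c: ⊤, d: ⊤, e: ⊤, f: ⊤}
Applying B2's transfer function to that IN value gives OUT[B2] (row B2 above).

Answer: {a: ⊤, b: 5, c: -3, d: ⊤, e: ⊤, f: ⊤}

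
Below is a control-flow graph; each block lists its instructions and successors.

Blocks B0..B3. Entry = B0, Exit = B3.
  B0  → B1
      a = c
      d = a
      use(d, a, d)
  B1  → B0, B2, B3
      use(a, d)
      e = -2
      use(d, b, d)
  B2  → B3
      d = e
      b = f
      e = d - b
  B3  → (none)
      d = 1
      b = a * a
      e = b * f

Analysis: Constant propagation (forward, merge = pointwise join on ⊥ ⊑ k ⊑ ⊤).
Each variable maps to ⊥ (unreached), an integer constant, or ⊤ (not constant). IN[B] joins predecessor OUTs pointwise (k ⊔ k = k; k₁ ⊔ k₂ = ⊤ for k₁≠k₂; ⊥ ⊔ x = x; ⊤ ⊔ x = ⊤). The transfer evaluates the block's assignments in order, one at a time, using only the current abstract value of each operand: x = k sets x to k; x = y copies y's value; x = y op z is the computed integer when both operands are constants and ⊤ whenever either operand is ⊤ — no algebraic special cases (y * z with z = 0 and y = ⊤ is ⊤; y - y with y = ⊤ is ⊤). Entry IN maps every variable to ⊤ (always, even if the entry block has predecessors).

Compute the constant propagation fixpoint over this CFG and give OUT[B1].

Per-block solution:
  B0: | IN=(all ⊤) | OUT=(all ⊤)
  B1: | IN=(all ⊤) | OUT={e:-2; rest ⊤}
  B2: | IN={e:-2; rest ⊤} | OUT={d:-2; rest ⊤}
  B3: | IN=(all ⊤) | OUT={d:1; rest ⊤}

Merge at B1: IN[B1] = OUT[B0] = {a: ⊤, b: ⊤, c: ⊤, d: ⊤, e: ⊤, f: ⊤}
Applying B1's transfer function to that IN value gives OUT[B1] (row B1 above).

Answer: {a: ⊤, b: ⊤, c: ⊤, d: ⊤, e: -2, f: ⊤}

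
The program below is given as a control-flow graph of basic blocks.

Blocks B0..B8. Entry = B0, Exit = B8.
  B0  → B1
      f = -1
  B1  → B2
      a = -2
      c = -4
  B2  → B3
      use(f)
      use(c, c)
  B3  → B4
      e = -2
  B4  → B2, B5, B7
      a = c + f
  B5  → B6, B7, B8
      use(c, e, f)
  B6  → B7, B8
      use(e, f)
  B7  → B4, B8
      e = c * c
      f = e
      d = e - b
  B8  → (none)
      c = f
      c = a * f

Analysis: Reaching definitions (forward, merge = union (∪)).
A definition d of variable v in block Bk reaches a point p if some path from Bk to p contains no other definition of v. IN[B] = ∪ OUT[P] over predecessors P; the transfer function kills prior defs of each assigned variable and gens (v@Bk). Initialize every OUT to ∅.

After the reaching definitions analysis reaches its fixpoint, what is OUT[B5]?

Answer: {a@B4, c@B1, d@B7, e@B3, e@B7, f@B0, f@B7}

Trace:
Fixpoint table:
  B0:  IN={}  OUT={f@B0}
  B1:  IN={f@B0}  OUT={a@B1, c@B1, f@B0}
  B2:  IN={a@B1, a@B4, c@B1, d@B7, e@B3, e@B7, f@B0, f@B7}  OUT={a@B1, a@B4, c@B1, d@B7, e@B3, e@B7, f@B0, f@B7}
  B3:  IN={a@B1, a@B4, c@B1, d@B7, e@B3, e@B7, f@B0, f@B7}  OUT={a@B1, a@B4, c@B1, d@B7, e@B3, f@B0, f@B7}
  B4:  IN={a@B1, a@B4, c@B1, d@B7, e@B3, e@B7, f@B0, f@B7}  OUT={a@B4, c@B1, d@B7, e@B3, e@B7, f@B0, f@B7}
  B5:  IN={a@B4, c@B1, d@B7, e@B3, e@B7, f@B0, f@B7}  OUT={a@B4, c@B1, d@B7, e@B3, e@B7, f@B0, f@B7}
  B6:  IN={a@B4, c@B1, d@B7, e@B3, e@B7, f@B0, f@B7}  OUT={a@B4, c@B1, d@B7, e@B3, e@B7, f@B0, f@B7}
  B7:  IN={a@B4, c@B1, d@B7, e@B3, e@B7, f@B0, f@B7}  OUT={a@B4, c@B1, d@B7, e@B7, f@B7}
  B8:  IN={a@B4, c@B1, d@B7, e@B3, e@B7, f@B0, f@B7}  OUT={a@B4, c@B8, d@B7, e@B3, e@B7, f@B0, f@B7}

Merge at B5: IN[B5] = OUT[B4] = {a@B4, c@B1, d@B7, e@B3, e@B7, f@B0, f@B7}
Applying B5's transfer function to that IN value gives OUT[B5] (row B5 above).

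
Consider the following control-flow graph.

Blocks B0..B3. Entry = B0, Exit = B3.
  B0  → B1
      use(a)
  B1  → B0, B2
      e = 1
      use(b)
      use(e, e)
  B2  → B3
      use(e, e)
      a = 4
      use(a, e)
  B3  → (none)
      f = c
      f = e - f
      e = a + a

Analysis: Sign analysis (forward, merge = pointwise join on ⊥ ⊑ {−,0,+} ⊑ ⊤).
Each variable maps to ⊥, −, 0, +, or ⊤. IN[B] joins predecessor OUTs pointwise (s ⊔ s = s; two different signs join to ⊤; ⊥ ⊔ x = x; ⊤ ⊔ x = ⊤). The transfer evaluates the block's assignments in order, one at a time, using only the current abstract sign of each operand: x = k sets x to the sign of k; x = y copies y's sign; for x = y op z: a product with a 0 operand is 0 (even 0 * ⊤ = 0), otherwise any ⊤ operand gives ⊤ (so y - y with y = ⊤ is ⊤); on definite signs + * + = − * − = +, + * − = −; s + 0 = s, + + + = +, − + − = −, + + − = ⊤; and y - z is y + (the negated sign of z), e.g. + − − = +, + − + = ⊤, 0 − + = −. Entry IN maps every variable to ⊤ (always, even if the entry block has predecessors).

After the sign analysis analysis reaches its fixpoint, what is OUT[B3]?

Answer: {a: +, b: ⊤, c: ⊤, d: ⊤, e: +, f: ⊤}

Working:
Fixpoint table:
  B0:   IN=(all ⊤)   OUT=(all ⊤)
  B1:   IN=(all ⊤)   OUT={e:+; rest ⊤}
  B2:   IN={e:+; rest ⊤}   OUT={a:+, e:+; rest ⊤}
  B3:   IN={a:+, e:+; rest ⊤}   OUT={a:+, e:+; rest ⊤}

Merge at B3: IN[B3] = OUT[B2] = {a: +, b: ⊤, c: ⊤, d: ⊤, e: +, f: ⊤}
Applying B3's transfer function to that IN value gives OUT[B3] (row B3 above).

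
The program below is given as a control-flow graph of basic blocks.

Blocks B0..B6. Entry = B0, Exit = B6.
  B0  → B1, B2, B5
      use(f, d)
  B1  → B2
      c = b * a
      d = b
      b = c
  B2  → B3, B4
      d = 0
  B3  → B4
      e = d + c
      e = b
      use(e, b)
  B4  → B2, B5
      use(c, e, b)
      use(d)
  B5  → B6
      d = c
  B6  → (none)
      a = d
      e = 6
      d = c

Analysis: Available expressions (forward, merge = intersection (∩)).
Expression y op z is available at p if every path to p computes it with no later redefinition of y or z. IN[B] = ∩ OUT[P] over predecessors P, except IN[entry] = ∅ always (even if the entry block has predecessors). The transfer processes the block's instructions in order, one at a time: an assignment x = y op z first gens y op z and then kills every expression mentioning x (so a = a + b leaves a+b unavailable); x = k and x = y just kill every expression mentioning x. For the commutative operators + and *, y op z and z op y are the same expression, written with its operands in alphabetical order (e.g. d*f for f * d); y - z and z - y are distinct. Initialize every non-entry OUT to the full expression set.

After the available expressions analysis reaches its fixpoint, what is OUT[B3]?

Answer: {c+d}

Working:
Fixpoint table:
  B0: | IN={} | OUT={}
  B1: | IN={} | OUT={}
  B2: | IN={} | OUT={}
  B3: | IN={} | OUT={c+d}
  B4: | IN={} | OUT={}
  B5: | IN={} | OUT={}
  B6: | IN={} | OUT={}

Merge at B3: IN[B3] = OUT[B2] = {}
Applying B3's transfer function to that IN value gives OUT[B3] (row B3 above).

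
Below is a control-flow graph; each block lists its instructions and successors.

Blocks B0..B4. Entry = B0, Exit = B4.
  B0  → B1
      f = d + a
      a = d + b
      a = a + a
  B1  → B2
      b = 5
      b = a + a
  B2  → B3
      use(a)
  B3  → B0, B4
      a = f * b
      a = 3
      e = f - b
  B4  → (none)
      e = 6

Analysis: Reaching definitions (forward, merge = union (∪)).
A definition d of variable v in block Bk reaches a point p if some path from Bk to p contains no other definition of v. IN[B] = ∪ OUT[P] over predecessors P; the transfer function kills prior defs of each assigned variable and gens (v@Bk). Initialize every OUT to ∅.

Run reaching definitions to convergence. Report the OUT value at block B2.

Per-block solution:
  B0:   IN={a@B3, b@B1, e@B3, f@B0}   OUT={a@B0, b@B1, e@B3, f@B0}
  B1:   IN={a@B0, b@B1, e@B3, f@B0}   OUT={a@B0, b@B1, e@B3, f@B0}
  B2:   IN={a@B0, b@B1, e@B3, f@B0}   OUT={a@B0, b@B1, e@B3, f@B0}
  B3:   IN={a@B0, b@B1, e@B3, f@B0}   OUT={a@B3, b@B1, e@B3, f@B0}
  B4:   IN={a@B3, b@B1, e@B3, f@B0}   OUT={a@B3, b@B1, e@B4, f@B0}

Merge at B2: IN[B2] = OUT[B1] = {a@B0, b@B1, e@B3, f@B0}
Applying B2's transfer function to that IN value gives OUT[B2] (row B2 above).

Answer: {a@B0, b@B1, e@B3, f@B0}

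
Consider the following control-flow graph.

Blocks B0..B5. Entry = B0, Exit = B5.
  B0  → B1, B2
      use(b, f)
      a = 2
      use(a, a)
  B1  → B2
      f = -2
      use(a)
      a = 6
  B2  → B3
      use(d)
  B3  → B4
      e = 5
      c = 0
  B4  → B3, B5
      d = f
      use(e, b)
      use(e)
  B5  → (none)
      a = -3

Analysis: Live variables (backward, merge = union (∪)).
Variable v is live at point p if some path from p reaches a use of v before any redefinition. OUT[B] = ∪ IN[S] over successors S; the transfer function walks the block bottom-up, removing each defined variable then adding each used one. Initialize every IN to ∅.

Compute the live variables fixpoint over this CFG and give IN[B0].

Per-block solution:
  B0: | IN={b, d, f} | OUT={a, b, d, f}
  B1: | IN={a, b, d} | OUT={b, d, f}
  B2: | IN={b, d, f} | OUT={b, f}
  B3: | IN={b, f} | OUT={b, e, f}
  B4: | IN={b, e, f} | OUT={b, f}
  B5: | IN={} | OUT={}

Merge at B0: OUT[B0] = IN[B1] ⊔ IN[B2] = {a, b, d, f}
Applying B0's transfer function to that OUT value gives IN[B0] (row B0 above).

Answer: {b, d, f}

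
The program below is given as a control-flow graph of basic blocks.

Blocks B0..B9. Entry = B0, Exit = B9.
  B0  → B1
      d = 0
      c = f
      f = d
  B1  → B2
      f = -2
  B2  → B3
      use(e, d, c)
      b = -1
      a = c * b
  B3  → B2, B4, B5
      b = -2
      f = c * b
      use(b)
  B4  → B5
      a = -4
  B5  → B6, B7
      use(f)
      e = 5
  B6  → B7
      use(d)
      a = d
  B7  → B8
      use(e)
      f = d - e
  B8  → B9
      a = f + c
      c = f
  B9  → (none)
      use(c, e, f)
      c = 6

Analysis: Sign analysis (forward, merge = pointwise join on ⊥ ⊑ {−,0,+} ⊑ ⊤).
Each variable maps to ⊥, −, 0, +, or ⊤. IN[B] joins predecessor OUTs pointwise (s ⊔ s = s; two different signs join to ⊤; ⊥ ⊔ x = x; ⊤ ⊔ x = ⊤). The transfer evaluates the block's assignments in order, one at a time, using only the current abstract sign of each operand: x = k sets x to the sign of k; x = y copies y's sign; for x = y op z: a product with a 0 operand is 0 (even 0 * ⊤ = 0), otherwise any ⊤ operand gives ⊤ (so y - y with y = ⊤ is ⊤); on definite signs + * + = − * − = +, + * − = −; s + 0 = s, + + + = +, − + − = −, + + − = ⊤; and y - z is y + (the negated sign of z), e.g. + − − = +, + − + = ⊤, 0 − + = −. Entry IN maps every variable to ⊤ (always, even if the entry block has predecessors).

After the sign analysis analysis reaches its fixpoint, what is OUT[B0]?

Converged values:
  B0:   IN=(all ⊤)   OUT={d:0, f:0; rest ⊤}
  B1:   IN={d:0, f:0; rest ⊤}   OUT={d:0, f:-; rest ⊤}
  B2:   IN={d:0; rest ⊤}   OUT={b:-, d:0; rest ⊤}
  B3:   IN={b:-, d:0; rest ⊤}   OUT={b:-, d:0; rest ⊤}
  B4:   IN={b:-, d:0; rest ⊤}   OUT={a:-, b:-, d:0; rest ⊤}
  B5:   IN={b:-, d:0; rest ⊤}   OUT={b:-, d:0, e:+; rest ⊤}
  B6:   IN={b:-, d:0, e:+; rest ⊤}   OUT={a:0, b:-, d:0, e:+; rest ⊤}
  B7:   IN={b:-, d:0, e:+; rest ⊤}   OUT={b:-, d:0, e:+, f:-; rest ⊤}
  B8:   IN={b:-, d:0, e:+, f:-; rest ⊤}   OUT={b:-, c:-, d:0, e:+, f:-; rest ⊤}
  B9:   IN={b:-, c:-, d:0, e:+, f:-; rest ⊤}   OUT={b:-, c:+, d:0, e:+, f:-; rest ⊤}

B0 is the boundary node: IN[B0] = {a: ⊤, b: ⊤, c: ⊤, d: ⊤, e: ⊤, f: ⊤}
Applying B0's transfer function to that IN value gives OUT[B0] (row B0 above).

Answer: {a: ⊤, b: ⊤, c: ⊤, d: 0, e: ⊤, f: 0}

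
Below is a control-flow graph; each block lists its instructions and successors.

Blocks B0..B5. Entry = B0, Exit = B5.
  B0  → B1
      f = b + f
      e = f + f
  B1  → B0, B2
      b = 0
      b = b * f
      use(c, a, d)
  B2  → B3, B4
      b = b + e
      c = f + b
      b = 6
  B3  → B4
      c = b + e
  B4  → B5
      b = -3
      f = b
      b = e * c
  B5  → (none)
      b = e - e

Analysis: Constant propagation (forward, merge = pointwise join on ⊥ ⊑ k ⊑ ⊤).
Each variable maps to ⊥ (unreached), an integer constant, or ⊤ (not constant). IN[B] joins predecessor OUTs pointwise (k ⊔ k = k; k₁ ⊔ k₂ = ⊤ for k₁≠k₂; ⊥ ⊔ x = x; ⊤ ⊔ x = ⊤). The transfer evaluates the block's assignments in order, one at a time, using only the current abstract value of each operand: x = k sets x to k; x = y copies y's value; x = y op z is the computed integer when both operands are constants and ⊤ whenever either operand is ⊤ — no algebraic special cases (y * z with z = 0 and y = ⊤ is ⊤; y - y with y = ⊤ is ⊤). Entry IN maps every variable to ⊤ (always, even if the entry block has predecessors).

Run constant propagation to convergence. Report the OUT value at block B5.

Fixpoint table:
  B0: | IN=(all ⊤) | OUT=(all ⊤)
  B1: | IN=(all ⊤) | OUT=(all ⊤)
  B2: | IN=(all ⊤) | OUT={b:6; rest ⊤}
  B3: | IN={b:6; rest ⊤} | OUT={b:6; rest ⊤}
  B4: | IN={b:6; rest ⊤} | OUT={f:-3; rest ⊤}
  B5: | IN={f:-3; rest ⊤} | OUT={f:-3; rest ⊤}

Merge at B5: IN[B5] = OUT[B4] = {a: ⊤, b: ⊤, c: ⊤, d: ⊤, e: ⊤, f: -3}
Applying B5's transfer function to that IN value gives OUT[B5] (row B5 above).

Answer: {a: ⊤, b: ⊤, c: ⊤, d: ⊤, e: ⊤, f: -3}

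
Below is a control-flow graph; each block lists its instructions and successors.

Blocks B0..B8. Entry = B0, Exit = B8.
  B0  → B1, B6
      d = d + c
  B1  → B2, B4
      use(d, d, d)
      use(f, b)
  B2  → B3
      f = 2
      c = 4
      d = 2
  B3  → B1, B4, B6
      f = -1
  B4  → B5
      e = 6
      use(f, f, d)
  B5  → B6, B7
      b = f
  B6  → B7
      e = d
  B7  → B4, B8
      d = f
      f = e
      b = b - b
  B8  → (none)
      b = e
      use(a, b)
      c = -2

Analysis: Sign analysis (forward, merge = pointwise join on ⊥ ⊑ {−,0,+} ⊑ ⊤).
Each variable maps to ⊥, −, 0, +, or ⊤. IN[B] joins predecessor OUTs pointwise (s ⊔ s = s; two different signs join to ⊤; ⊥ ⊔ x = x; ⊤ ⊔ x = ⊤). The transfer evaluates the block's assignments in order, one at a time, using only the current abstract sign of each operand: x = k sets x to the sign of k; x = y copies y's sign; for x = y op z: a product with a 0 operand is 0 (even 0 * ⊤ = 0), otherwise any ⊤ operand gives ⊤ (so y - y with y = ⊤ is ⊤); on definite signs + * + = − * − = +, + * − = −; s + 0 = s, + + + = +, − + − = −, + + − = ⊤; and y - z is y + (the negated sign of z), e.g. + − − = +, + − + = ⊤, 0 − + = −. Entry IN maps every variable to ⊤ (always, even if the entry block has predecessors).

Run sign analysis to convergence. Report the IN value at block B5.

Answer: {a: ⊤, b: ⊤, c: ⊤, d: ⊤, e: +, f: ⊤}

Working:
Fixpoint table:
  B0:  IN=(all ⊤)  OUT=(all ⊤)
  B1:  IN=(all ⊤)  OUT=(all ⊤)
  B2:  IN=(all ⊤)  OUT={c:+, d:+, f:+; rest ⊤}
  B3:  IN={c:+, d:+, f:+; rest ⊤}  OUT={c:+, d:+, f:-; rest ⊤}
  B4:  IN=(all ⊤)  OUT={e:+; rest ⊤}
  B5:  IN={e:+; rest ⊤}  OUT={e:+; rest ⊤}
  B6:  IN=(all ⊤)  OUT=(all ⊤)
  B7:  IN=(all ⊤)  OUT=(all ⊤)
  B8:  IN=(all ⊤)  OUT={c:-; rest ⊤}

Merge at B5: IN[B5] = OUT[B4] = {a: ⊤, b: ⊤, c: ⊤, d: ⊤, e: +, f: ⊤}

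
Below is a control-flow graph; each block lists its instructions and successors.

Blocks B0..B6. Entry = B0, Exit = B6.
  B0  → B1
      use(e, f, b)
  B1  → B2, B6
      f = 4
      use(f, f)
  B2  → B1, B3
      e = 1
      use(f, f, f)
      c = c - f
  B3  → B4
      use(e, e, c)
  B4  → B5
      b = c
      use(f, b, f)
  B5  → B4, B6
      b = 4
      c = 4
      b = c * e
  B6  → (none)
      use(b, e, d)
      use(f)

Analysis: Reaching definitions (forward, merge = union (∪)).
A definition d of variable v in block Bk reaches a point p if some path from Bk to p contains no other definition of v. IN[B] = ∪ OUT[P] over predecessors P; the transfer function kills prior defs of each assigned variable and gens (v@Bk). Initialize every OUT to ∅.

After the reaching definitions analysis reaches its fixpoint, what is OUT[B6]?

Answer: {b@B5, c@B2, c@B5, e@B2, f@B1}

Trace:
Fixpoint table:
  B0:   IN={}   OUT={}
  B1:   IN={c@B2, e@B2, f@B1}   OUT={c@B2, e@B2, f@B1}
  B2:   IN={c@B2, e@B2, f@B1}   OUT={c@B2, e@B2, f@B1}
  B3:   IN={c@B2, e@B2, f@B1}   OUT={c@B2, e@B2, f@B1}
  B4:   IN={b@B5, c@B2, c@B5, e@B2, f@B1}   OUT={b@B4, c@B2, c@B5, e@B2, f@B1}
  B5:   IN={b@B4, c@B2, c@B5, e@B2, f@B1}   OUT={b@B5, c@B5, e@B2, f@B1}
  B6:   IN={b@B5, c@B2, c@B5, e@B2, f@B1}   OUT={b@B5, c@B2, c@B5, e@B2, f@B1}

Merge at B6: IN[B6] = OUT[B1] ⊔ OUT[B5] = {b@B5, c@B2, c@B5, e@B2, f@B1}
Applying B6's transfer function to that IN value gives OUT[B6] (row B6 above).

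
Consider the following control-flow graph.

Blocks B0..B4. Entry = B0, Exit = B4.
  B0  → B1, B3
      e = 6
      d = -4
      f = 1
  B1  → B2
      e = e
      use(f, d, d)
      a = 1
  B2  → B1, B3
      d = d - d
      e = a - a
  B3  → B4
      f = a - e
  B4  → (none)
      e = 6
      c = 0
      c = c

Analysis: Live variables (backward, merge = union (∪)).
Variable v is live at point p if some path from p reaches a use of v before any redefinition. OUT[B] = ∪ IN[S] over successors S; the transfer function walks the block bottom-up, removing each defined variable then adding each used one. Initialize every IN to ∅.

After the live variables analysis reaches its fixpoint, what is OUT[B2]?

Answer: {a, d, e, f}

Trace:
Converged values:
  B0: | IN={a} | OUT={a, d, e, f}
  B1: | IN={d, e, f} | OUT={a, d, f}
  B2: | IN={a, d, f} | OUT={a, d, e, f}
  B3: | IN={a, e} | OUT={}
  B4: | IN={} | OUT={}

Merge at B2: OUT[B2] = IN[B1] ⊔ IN[B3] = {a, d, e, f}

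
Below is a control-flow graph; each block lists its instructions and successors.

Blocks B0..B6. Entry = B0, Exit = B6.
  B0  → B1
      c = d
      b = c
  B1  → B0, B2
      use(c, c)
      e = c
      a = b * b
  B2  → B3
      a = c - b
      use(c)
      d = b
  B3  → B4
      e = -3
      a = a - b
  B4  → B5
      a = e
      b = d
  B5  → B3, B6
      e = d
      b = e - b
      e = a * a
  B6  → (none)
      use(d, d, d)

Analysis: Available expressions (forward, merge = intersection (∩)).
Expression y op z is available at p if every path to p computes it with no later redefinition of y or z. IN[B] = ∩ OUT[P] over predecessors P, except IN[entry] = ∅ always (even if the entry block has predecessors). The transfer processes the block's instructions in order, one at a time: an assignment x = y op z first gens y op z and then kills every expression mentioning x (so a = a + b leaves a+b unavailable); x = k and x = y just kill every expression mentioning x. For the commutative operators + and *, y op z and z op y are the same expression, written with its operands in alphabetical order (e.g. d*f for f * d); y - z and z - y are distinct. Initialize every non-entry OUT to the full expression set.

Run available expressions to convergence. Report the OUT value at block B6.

Answer: {a*a}

Derivation:
Per-block solution:
  B0: | IN={} | OUT={}
  B1: | IN={} | OUT={b*b}
  B2: | IN={b*b} | OUT={b*b, c-b}
  B3: | IN={} | OUT={}
  B4: | IN={} | OUT={}
  B5: | IN={} | OUT={a*a}
  B6: | IN={a*a} | OUT={a*a}

Merge at B6: IN[B6] = OUT[B5] = {a*a}
Applying B6's transfer function to that IN value gives OUT[B6] (row B6 above).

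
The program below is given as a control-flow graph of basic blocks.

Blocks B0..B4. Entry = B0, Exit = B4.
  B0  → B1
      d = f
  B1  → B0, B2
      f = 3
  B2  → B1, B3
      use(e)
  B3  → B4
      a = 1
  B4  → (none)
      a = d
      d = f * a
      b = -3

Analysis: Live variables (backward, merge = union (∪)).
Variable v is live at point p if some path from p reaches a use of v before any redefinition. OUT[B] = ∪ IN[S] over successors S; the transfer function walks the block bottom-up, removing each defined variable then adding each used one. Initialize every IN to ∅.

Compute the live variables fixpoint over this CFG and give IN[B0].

Converged values:
  B0:  IN={e, f}  OUT={d, e}
  B1:  IN={d, e}  OUT={d, e, f}
  B2:  IN={d, e, f}  OUT={d, e, f}
  B3:  IN={d, f}  OUT={d, f}
  B4:  IN={d, f}  OUT={}

Merge at B0: OUT[B0] = IN[B1] = {d, e}
Applying B0's transfer function to that OUT value gives IN[B0] (row B0 above).

Answer: {e, f}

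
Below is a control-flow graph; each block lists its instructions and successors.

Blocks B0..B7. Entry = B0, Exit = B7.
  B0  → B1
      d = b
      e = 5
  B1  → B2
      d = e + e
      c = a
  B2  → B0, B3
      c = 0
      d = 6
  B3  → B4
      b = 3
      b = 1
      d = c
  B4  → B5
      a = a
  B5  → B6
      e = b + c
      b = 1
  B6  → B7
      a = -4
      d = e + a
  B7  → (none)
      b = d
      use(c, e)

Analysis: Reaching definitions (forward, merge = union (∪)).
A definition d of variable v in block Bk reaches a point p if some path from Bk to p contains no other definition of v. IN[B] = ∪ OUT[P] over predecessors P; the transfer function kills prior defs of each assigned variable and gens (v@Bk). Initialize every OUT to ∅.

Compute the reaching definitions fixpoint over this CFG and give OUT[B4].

Answer: {a@B4, b@B3, c@B2, d@B3, e@B0}

Derivation:
Fixpoint table:
  B0:  IN={c@B2, d@B2, e@B0}  OUT={c@B2, d@B0, e@B0}
  B1:  IN={c@B2, d@B0, e@B0}  OUT={c@B1, d@B1, e@B0}
  B2:  IN={c@B1, d@B1, e@B0}  OUT={c@B2, d@B2, e@B0}
  B3:  IN={c@B2, d@B2, e@B0}  OUT={b@B3, c@B2, d@B3, e@B0}
  B4:  IN={b@B3, c@B2, d@B3, e@B0}  OUT={a@B4, b@B3, c@B2, d@B3, e@B0}
  B5:  IN={a@B4, b@B3, c@B2, d@B3, e@B0}  OUT={a@B4, b@B5, c@B2, d@B3, e@B5}
  B6:  IN={a@B4, b@B5, c@B2, d@B3, e@B5}  OUT={a@B6, b@B5, c@B2, d@B6, e@B5}
  B7:  IN={a@B6, b@B5, c@B2, d@B6, e@B5}  OUT={a@B6, b@B7, c@B2, d@B6, e@B5}

Merge at B4: IN[B4] = OUT[B3] = {b@B3, c@B2, d@B3, e@B0}
Applying B4's transfer function to that IN value gives OUT[B4] (row B4 above).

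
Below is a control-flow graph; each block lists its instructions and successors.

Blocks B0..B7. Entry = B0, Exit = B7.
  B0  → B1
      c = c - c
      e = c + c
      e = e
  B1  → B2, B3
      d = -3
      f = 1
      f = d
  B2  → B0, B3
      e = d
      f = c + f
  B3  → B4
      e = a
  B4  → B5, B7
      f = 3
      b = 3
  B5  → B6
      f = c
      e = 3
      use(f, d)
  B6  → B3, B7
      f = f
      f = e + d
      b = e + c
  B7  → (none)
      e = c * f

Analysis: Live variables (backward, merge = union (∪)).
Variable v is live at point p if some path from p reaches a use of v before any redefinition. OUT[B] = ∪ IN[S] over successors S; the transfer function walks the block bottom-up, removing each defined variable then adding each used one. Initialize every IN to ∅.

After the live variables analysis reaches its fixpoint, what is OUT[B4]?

Answer: {a, c, d, f}

Working:
Per-block solution:
  B0:  IN={a, c}  OUT={a, c}
  B1:  IN={a, c}  OUT={a, c, d, f}
  B2:  IN={a, c, d, f}  OUT={a, c, d}
  B3:  IN={a, c, d}  OUT={a, c, d}
  B4:  IN={a, c, d}  OUT={a, c, d, f}
  B5:  IN={a, c, d}  OUT={a, c, d, e, f}
  B6:  IN={a, c, d, e, f}  OUT={a, c, d, f}
  B7:  IN={c, f}  OUT={}

Merge at B4: OUT[B4] = IN[B5] ⊔ IN[B7] = {a, c, d, f}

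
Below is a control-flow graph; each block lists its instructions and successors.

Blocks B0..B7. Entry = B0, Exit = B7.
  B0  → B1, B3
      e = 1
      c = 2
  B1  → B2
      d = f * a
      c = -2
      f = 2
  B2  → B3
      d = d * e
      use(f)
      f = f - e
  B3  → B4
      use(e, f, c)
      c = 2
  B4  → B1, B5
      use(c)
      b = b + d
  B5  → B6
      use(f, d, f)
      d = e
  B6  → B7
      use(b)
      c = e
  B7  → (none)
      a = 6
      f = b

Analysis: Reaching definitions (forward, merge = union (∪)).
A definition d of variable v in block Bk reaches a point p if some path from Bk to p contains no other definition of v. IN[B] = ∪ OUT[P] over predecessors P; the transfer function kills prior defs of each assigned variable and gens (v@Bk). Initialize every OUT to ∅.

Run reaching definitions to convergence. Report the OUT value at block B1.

Fixpoint table:
  B0: | IN={} | OUT={c@B0, e@B0}
  B1: | IN={b@B4, c@B0, c@B3, d@B2, e@B0, f@B2} | OUT={b@B4, c@B1, d@B1, e@B0, f@B1}
  B2: | IN={b@B4, c@B1, d@B1, e@B0, f@B1} | OUT={b@B4, c@B1, d@B2, e@B0, f@B2}
  B3: | IN={b@B4, c@B0, c@B1, d@B2, e@B0, f@B2} | OUT={b@B4, c@B3, d@B2, e@B0, f@B2}
  B4: | IN={b@B4, c@B3, d@B2, e@B0, f@B2} | OUT={b@B4, c@B3, d@B2, e@B0, f@B2}
  B5: | IN={b@B4, c@B3, d@B2, e@B0, f@B2} | OUT={b@B4, c@B3, d@B5, e@B0, f@B2}
  B6: | IN={b@B4, c@B3, d@B5, e@B0, f@B2} | OUT={b@B4, c@B6, d@B5, e@B0, f@B2}
  B7: | IN={b@B4, c@B6, d@B5, e@B0, f@B2} | OUT={a@B7, b@B4, c@B6, d@B5, e@B0, f@B7}

Merge at B1: IN[B1] = OUT[B0] ⊔ OUT[B4] = {b@B4, c@B0, c@B3, d@B2, e@B0, f@B2}
Applying B1's transfer function to that IN value gives OUT[B1] (row B1 above).

Answer: {b@B4, c@B1, d@B1, e@B0, f@B1}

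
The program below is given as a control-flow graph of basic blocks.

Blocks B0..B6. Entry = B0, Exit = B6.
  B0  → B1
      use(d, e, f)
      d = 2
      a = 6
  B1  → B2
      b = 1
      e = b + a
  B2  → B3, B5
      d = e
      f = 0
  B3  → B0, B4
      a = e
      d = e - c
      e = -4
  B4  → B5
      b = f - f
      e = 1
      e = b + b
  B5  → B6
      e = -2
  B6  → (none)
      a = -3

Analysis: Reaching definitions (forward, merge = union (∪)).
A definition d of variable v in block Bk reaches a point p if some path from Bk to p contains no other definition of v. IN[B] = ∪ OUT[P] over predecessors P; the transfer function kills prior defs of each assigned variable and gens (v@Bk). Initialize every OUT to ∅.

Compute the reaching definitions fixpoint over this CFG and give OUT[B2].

Answer: {a@B0, b@B1, d@B2, e@B1, f@B2}

Trace:
Converged values:
  B0:   IN={a@B3, b@B1, d@B3, e@B3, f@B2}   OUT={a@B0, b@B1, d@B0, e@B3, f@B2}
  B1:   IN={a@B0, b@B1, d@B0, e@B3, f@B2}   OUT={a@B0, b@B1, d@B0, e@B1, f@B2}
  B2:   IN={a@B0, b@B1, d@B0, e@B1, f@B2}   OUT={a@B0, b@B1, d@B2, e@B1, f@B2}
  B3:   IN={a@B0, b@B1, d@B2, e@B1, f@B2}   OUT={a@B3, b@B1, d@B3, e@B3, f@B2}
  B4:   IN={a@B3, b@B1, d@B3, e@B3, f@B2}   OUT={a@B3, b@B4, d@B3, e@B4, f@B2}
  B5:   IN={a@B0, a@B3, b@B1, b@B4, d@B2, d@B3, e@B1, e@B4, f@B2}   OUT={a@B0, a@B3, b@B1, b@B4, d@B2, d@B3, e@B5, f@B2}
  B6:   IN={a@B0, a@B3, b@B1, b@B4, d@B2, d@B3, e@B5, f@B2}   OUT={a@B6, b@B1, b@B4, d@B2, d@B3, e@B5, f@B2}

Merge at B2: IN[B2] = OUT[B1] = {a@B0, b@B1, d@B0, e@B1, f@B2}
Applying B2's transfer function to that IN value gives OUT[B2] (row B2 above).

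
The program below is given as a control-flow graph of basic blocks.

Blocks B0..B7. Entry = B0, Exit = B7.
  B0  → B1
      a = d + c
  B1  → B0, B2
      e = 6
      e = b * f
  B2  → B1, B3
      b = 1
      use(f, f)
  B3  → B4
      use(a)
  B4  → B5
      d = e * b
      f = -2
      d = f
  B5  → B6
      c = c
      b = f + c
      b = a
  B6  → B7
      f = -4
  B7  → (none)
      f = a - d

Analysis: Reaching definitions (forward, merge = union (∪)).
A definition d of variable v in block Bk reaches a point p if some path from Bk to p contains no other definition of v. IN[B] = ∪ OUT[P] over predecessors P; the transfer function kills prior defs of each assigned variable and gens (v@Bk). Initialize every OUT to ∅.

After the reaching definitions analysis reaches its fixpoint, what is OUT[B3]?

Answer: {a@B0, b@B2, e@B1}

Working:
Converged values:
  B0:   IN={a@B0, b@B2, e@B1}   OUT={a@B0, b@B2, e@B1}
  B1:   IN={a@B0, b@B2, e@B1}   OUT={a@B0, b@B2, e@B1}
  B2:   IN={a@B0, b@B2, e@B1}   OUT={a@B0, b@B2, e@B1}
  B3:   IN={a@B0, b@B2, e@B1}   OUT={a@B0, b@B2, e@B1}
  B4:   IN={a@B0, b@B2, e@B1}   OUT={a@B0, b@B2, d@B4, e@B1, f@B4}
  B5:   IN={a@B0, b@B2, d@B4, e@B1, f@B4}   OUT={a@B0, b@B5, c@B5, d@B4, e@B1, f@B4}
  B6:   IN={a@B0, b@B5, c@B5, d@B4, e@B1, f@B4}   OUT={a@B0, b@B5, c@B5, d@B4, e@B1, f@B6}
  B7:   IN={a@B0, b@B5, c@B5, d@B4, e@B1, f@B6}   OUT={a@B0, b@B5, c@B5, d@B4, e@B1, f@B7}

Merge at B3: IN[B3] = OUT[B2] = {a@B0, b@B2, e@B1}
Applying B3's transfer function to that IN value gives OUT[B3] (row B3 above).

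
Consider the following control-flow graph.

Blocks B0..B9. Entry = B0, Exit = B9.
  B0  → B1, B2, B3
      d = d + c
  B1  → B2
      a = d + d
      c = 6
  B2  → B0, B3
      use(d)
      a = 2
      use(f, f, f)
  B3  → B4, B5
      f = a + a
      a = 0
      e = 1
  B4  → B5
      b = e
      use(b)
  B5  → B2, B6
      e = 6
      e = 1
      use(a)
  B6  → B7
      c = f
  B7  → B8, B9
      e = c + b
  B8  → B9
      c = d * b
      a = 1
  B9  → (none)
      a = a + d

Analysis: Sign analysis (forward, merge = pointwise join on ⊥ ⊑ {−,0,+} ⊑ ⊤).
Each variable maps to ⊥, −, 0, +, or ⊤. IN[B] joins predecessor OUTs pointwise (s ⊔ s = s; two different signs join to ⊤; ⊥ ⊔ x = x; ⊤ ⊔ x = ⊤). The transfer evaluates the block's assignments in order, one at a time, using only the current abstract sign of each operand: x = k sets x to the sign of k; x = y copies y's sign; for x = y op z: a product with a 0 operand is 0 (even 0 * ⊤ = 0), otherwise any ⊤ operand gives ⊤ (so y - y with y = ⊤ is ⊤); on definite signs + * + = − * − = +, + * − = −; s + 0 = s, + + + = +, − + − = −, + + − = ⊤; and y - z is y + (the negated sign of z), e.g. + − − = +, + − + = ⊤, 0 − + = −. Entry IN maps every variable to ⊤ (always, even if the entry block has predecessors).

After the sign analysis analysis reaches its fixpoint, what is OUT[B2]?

Converged values:
  B0:   IN=(all ⊤)   OUT=(all ⊤)
  B1:   IN=(all ⊤)   OUT={c:+; rest ⊤}
  B2:   IN=(all ⊤)   OUT={a:+; rest ⊤}
  B3:   IN=(all ⊤)   OUT={a:0, e:+; rest ⊤}
  B4:   IN={a:0, e:+; rest ⊤}   OUT={a:0, b:+, e:+; rest ⊤}
  B5:   IN={a:0, e:+; rest ⊤}   OUT={a:0, e:+; rest ⊤}
  B6:   IN={a:0, e:+; rest ⊤}   OUT={a:0, e:+; rest ⊤}
  B7:   IN={a:0, e:+; rest ⊤}   OUT={a:0; rest ⊤}
  B8:   IN={a:0; rest ⊤}   OUT={a:+; rest ⊤}
  B9:   IN=(all ⊤)   OUT=(all ⊤)

Merge at B2: IN[B2] = OUT[B0] ⊔ OUT[B1] ⊔ OUT[B5] = {a: ⊤, b: ⊤, c: ⊤, d: ⊤, e: ⊤, f: ⊤}
Applying B2's transfer function to that IN value gives OUT[B2] (row B2 above).

Answer: {a: +, b: ⊤, c: ⊤, d: ⊤, e: ⊤, f: ⊤}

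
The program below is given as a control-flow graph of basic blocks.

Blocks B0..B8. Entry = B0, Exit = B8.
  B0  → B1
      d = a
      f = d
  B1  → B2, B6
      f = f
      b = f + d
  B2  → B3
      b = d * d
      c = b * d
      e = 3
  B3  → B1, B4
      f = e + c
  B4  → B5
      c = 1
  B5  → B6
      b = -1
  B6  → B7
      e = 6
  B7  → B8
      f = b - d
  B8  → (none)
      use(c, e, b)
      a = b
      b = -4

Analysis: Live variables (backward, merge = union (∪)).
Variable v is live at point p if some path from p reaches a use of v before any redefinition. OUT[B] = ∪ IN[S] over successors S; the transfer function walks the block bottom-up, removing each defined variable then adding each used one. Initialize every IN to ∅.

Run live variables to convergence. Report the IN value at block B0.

Per-block solution:
  B0:  IN={a, c}  OUT={c, d, f}
  B1:  IN={c, d, f}  OUT={b, c, d}
  B2:  IN={d}  OUT={c, d, e}
  B3:  IN={c, d, e}  OUT={c, d, f}
  B4:  IN={d}  OUT={c, d}
  B5:  IN={c, d}  OUT={b, c, d}
  B6:  IN={b, c, d}  OUT={b, c, d, e}
  B7:  IN={b, c, d, e}  OUT={b, c, e}
  B8:  IN={b, c, e}  OUT={}

Merge at B0: OUT[B0] = IN[B1] = {c, d, f}
Applying B0's transfer function to that OUT value gives IN[B0] (row B0 above).

Answer: {a, c}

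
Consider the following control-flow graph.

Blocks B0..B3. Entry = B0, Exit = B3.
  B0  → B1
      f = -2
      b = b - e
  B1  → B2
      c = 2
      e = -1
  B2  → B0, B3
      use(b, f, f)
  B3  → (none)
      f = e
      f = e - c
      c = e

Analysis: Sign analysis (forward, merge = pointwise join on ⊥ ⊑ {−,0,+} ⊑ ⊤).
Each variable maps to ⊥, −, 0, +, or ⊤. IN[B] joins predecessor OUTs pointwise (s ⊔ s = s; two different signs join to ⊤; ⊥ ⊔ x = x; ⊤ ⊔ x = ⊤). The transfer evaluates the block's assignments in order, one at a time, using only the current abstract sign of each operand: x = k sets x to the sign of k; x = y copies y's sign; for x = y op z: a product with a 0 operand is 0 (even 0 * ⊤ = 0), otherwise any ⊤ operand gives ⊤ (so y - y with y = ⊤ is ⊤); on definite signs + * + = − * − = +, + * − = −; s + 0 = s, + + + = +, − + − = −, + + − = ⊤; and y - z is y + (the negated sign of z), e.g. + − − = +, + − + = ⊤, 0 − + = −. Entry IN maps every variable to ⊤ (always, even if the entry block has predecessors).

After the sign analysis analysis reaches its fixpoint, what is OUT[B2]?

Answer: {a: ⊤, b: ⊤, c: +, d: ⊤, e: -, f: -}

Derivation:
Converged values:
  B0: | IN=(all ⊤) | OUT={f:-; rest ⊤}
  B1: | IN={f:-; rest ⊤} | OUT={c:+, e:-, f:-; rest ⊤}
  B2: | IN={c:+, e:-, f:-; rest ⊤} | OUT={c:+, e:-, f:-; rest ⊤}
  B3: | IN={c:+, e:-, f:-; rest ⊤} | OUT={c:-, e:-, f:-; rest ⊤}

Merge at B2: IN[B2] = OUT[B1] = {a: ⊤, b: ⊤, c: +, d: ⊤, e: -, f: -}
Applying B2's transfer function to that IN value gives OUT[B2] (row B2 above).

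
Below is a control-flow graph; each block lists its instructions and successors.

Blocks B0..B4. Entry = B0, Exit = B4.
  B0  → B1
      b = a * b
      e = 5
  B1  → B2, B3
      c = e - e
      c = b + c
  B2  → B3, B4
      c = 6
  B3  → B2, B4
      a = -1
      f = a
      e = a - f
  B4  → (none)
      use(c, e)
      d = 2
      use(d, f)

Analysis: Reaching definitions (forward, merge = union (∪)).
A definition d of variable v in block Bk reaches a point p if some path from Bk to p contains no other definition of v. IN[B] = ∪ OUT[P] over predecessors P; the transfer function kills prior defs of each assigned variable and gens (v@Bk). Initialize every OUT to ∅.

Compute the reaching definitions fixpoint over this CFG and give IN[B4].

Answer: {a@B3, b@B0, c@B1, c@B2, e@B0, e@B3, f@B3}

Trace:
Converged values:
  B0:   IN={}   OUT={b@B0, e@B0}
  B1:   IN={b@B0, e@B0}   OUT={b@B0, c@B1, e@B0}
  B2:   IN={a@B3, b@B0, c@B1, c@B2, e@B0, e@B3, f@B3}   OUT={a@B3, b@B0, c@B2, e@B0, e@B3, f@B3}
  B3:   IN={a@B3, b@B0, c@B1, c@B2, e@B0, e@B3, f@B3}   OUT={a@B3, b@B0, c@B1, c@B2, e@B3, f@B3}
  B4:   IN={a@B3, b@B0, c@B1, c@B2, e@B0, e@B3, f@B3}   OUT={a@B3, b@B0, c@B1, c@B2, d@B4, e@B0, e@B3, f@B3}

Merge at B4: IN[B4] = OUT[B2] ⊔ OUT[B3] = {a@B3, b@B0, c@B1, c@B2, e@B0, e@B3, f@B3}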